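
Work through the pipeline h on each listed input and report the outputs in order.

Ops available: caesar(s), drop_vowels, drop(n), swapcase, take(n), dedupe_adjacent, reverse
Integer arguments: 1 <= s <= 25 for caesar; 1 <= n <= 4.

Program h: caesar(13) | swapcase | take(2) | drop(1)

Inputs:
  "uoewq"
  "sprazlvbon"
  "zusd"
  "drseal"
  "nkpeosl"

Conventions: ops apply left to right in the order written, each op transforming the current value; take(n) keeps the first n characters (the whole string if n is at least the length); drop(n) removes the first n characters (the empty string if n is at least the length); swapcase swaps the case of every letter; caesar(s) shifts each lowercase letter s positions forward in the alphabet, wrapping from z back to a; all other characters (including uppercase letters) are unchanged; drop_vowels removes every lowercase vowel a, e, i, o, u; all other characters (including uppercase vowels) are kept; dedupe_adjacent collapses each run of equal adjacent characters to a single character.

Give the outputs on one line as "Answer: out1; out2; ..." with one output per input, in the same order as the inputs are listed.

Execution, op by op:
  "uoewq" -> "hbrjd" -> "HBRJD" -> "HB" -> "B"
  "sprazlvbon" -> "fcenmyioba" -> "FCENMYIOBA" -> "FC" -> "C"
  "zusd" -> "mhfq" -> "MHFQ" -> "MH" -> "H"
  "drseal" -> "qefrny" -> "QEFRNY" -> "QE" -> "E"
  "nkpeosl" -> "axcrbfy" -> "AXCRBFY" -> "AX" -> "X"

"B"; "C"; "H"; "E"; "X"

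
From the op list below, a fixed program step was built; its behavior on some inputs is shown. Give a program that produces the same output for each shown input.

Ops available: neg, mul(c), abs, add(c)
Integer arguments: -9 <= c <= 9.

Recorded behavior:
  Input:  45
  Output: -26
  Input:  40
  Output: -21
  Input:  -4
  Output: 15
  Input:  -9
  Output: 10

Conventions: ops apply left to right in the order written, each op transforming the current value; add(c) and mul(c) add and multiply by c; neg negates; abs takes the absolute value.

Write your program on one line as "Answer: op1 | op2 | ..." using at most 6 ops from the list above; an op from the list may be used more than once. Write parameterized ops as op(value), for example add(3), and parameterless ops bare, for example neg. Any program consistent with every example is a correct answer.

abs | add(-9) | neg | add(7) | add(3)

Check, running the answer program on each example:
  45 -> 45 -> 36 -> -36 -> -29 -> -26
  40 -> 40 -> 31 -> -31 -> -24 -> -21
  -4 -> 4 -> -5 -> 5 -> 12 -> 15
  -9 -> 9 -> 0 -> 0 -> 7 -> 10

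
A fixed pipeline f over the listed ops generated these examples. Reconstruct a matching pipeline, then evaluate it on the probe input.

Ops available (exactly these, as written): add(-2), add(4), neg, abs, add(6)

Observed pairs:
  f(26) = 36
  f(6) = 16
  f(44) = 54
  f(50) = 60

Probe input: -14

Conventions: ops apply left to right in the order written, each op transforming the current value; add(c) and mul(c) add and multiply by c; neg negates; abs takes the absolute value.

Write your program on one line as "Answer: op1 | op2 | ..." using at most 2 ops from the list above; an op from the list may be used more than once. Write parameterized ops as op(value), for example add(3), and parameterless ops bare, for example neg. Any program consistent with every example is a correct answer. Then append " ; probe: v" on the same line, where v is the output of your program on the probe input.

add(6) | add(4) ; probe: -4

Check, running the answer program on each example:
  26 -> 32 -> 36
  6 -> 12 -> 16
  44 -> 50 -> 54
  50 -> 56 -> 60
  probe: -14 -> -8 -> -4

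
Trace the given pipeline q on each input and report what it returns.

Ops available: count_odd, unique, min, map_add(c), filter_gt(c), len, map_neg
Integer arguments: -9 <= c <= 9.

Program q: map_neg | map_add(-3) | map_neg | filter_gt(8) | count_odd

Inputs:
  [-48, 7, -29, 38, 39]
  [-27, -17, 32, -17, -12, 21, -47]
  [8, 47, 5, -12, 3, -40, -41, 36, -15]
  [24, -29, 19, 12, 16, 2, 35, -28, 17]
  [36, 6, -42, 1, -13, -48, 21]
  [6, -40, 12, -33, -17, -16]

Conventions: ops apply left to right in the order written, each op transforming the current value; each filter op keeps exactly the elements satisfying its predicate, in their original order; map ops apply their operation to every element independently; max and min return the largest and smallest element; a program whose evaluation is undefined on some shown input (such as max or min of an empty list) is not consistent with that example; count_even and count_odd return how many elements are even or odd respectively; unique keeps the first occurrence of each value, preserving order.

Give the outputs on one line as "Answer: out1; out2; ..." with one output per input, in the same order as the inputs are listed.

Execution, op by op:
  [-48, 7, -29, 38, 39] -> [48, -7, 29, -38, -39] -> [45, -10, 26, -41, -42] -> [-45, 10, -26, 41, 42] -> [10, 41, 42] -> 1
  [-27, -17, 32, -17, -12, 21, -47] -> [27, 17, -32, 17, 12, -21, 47] -> [24, 14, -35, 14, 9, -24, 44] -> [-24, -14, 35, -14, -9, 24, -44] -> [35, 24] -> 1
  [8, 47, 5, -12, 3, -40, -41, 36, -15] -> [-8, -47, -5, 12, -3, 40, 41, -36, 15] -> [-11, -50, -8, 9, -6, 37, 38, -39, 12] -> [11, 50, 8, -9, 6, -37, -38, 39, -12] -> [11, 50, 39] -> 2
  [24, -29, 19, 12, 16, 2, 35, -28, 17] -> [-24, 29, -19, -12, -16, -2, -35, 28, -17] -> [-27, 26, -22, -15, -19, -5, -38, 25, -20] -> [27, -26, 22, 15, 19, 5, 38, -25, 20] -> [27, 22, 15, 19, 38, 20] -> 3
  [36, 6, -42, 1, -13, -48, 21] -> [-36, -6, 42, -1, 13, 48, -21] -> [-39, -9, 39, -4, 10, 45, -24] -> [39, 9, -39, 4, -10, -45, 24] -> [39, 9, 24] -> 2
  [6, -40, 12, -33, -17, -16] -> [-6, 40, -12, 33, 17, 16] -> [-9, 37, -15, 30, 14, 13] -> [9, -37, 15, -30, -14, -13] -> [9, 15] -> 2

1; 1; 2; 3; 2; 2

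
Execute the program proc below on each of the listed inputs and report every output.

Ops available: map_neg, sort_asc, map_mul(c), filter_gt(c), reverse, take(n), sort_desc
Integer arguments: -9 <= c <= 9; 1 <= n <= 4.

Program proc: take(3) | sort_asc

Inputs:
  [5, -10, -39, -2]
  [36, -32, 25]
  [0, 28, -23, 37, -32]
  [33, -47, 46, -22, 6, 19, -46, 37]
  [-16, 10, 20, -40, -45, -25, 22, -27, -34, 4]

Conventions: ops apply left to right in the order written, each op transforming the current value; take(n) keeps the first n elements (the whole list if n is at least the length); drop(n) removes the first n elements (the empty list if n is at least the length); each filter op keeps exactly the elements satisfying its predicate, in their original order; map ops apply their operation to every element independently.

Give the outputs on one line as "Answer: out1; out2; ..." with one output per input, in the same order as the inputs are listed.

Execution, op by op:
  [5, -10, -39, -2] -> [5, -10, -39] -> [-39, -10, 5]
  [36, -32, 25] -> [36, -32, 25] -> [-32, 25, 36]
  [0, 28, -23, 37, -32] -> [0, 28, -23] -> [-23, 0, 28]
  [33, -47, 46, -22, 6, 19, -46, 37] -> [33, -47, 46] -> [-47, 33, 46]
  [-16, 10, 20, -40, -45, -25, 22, -27, -34, 4] -> [-16, 10, 20] -> [-16, 10, 20]

[-39, -10, 5]; [-32, 25, 36]; [-23, 0, 28]; [-47, 33, 46]; [-16, 10, 20]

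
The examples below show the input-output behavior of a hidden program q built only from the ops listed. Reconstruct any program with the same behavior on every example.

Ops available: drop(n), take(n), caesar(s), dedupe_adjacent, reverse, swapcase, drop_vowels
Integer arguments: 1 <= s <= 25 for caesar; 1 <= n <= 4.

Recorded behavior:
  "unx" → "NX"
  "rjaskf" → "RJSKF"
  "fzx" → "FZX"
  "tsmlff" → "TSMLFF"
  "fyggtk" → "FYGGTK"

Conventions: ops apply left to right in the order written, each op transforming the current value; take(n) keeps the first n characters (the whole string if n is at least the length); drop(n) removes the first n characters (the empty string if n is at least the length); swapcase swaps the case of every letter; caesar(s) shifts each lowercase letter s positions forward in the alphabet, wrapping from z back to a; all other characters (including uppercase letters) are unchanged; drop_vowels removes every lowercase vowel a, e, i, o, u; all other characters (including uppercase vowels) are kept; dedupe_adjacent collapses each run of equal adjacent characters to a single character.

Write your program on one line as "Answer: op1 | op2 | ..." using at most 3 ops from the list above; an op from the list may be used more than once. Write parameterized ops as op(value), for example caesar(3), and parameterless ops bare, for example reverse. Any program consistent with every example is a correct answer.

drop_vowels | swapcase

Check, running the answer program on each example:
  "unx" -> "nx" -> "NX"
  "rjaskf" -> "rjskf" -> "RJSKF"
  "fzx" -> "fzx" -> "FZX"
  "tsmlff" -> "tsmlff" -> "TSMLFF"
  "fyggtk" -> "fyggtk" -> "FYGGTK"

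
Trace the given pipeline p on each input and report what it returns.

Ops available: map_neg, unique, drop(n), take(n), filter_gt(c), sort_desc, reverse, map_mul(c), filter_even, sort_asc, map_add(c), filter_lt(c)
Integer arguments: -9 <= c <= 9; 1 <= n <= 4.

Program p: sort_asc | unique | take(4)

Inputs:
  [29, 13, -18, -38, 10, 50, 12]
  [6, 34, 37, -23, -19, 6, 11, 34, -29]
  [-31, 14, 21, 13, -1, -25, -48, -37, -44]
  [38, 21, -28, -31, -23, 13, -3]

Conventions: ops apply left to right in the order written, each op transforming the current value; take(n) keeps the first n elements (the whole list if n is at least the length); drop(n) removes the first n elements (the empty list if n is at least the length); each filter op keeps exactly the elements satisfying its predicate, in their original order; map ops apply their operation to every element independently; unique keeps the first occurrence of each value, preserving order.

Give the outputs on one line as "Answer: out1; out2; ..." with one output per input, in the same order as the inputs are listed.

[-38, -18, 10, 12]; [-29, -23, -19, 6]; [-48, -44, -37, -31]; [-31, -28, -23, -3]

Execution, op by op:
  [29, 13, -18, -38, 10, 50, 12] -> [-38, -18, 10, 12, 13, 29, 50] -> [-38, -18, 10, 12, 13, 29, 50] -> [-38, -18, 10, 12]
  [6, 34, 37, -23, -19, 6, 11, 34, -29] -> [-29, -23, -19, 6, 6, 11, 34, 34, 37] -> [-29, -23, -19, 6, 11, 34, 37] -> [-29, -23, -19, 6]
  [-31, 14, 21, 13, -1, -25, -48, -37, -44] -> [-48, -44, -37, -31, -25, -1, 13, 14, 21] -> [-48, -44, -37, -31, -25, -1, 13, 14, 21] -> [-48, -44, -37, -31]
  [38, 21, -28, -31, -23, 13, -3] -> [-31, -28, -23, -3, 13, 21, 38] -> [-31, -28, -23, -3, 13, 21, 38] -> [-31, -28, -23, -3]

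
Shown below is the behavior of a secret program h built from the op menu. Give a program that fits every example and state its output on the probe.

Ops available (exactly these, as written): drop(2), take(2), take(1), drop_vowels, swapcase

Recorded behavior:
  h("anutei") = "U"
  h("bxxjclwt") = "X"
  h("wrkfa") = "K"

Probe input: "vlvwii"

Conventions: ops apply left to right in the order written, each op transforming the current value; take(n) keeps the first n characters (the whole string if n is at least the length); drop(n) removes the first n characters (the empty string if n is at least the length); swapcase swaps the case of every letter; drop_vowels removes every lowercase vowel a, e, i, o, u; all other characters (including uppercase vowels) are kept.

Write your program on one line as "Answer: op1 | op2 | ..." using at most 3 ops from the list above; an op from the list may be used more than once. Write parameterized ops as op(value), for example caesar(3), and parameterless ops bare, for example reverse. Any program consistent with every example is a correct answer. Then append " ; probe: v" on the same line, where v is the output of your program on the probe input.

swapcase | drop(2) | take(1) ; probe: "V"

Check, running the answer program on each example:
  "anutei" -> "ANUTEI" -> "UTEI" -> "U"
  "bxxjclwt" -> "BXXJCLWT" -> "XJCLWT" -> "X"
  "wrkfa" -> "WRKFA" -> "KFA" -> "K"
  probe: "vlvwii" -> "VLVWII" -> "VWII" -> "V"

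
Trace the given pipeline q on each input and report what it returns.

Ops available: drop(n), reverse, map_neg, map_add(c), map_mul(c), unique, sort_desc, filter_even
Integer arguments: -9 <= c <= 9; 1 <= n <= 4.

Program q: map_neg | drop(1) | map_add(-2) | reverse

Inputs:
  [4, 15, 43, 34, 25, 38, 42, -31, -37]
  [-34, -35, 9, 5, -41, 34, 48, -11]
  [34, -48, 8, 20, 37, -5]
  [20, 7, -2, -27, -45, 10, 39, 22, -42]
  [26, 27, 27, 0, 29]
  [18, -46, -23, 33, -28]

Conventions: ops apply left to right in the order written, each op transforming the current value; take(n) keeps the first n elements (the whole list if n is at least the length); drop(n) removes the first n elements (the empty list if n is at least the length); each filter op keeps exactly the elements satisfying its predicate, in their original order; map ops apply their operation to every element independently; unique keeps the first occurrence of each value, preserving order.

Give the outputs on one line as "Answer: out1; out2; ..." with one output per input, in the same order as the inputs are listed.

[35, 29, -44, -40, -27, -36, -45, -17]; [9, -50, -36, 39, -7, -11, 33]; [3, -39, -22, -10, 46]; [40, -24, -41, -12, 43, 25, 0, -9]; [-31, -2, -29, -29]; [26, -35, 21, 44]

Execution, op by op:
  [4, 15, 43, 34, 25, 38, 42, -31, -37] -> [-4, -15, -43, -34, -25, -38, -42, 31, 37] -> [-15, -43, -34, -25, -38, -42, 31, 37] -> [-17, -45, -36, -27, -40, -44, 29, 35] -> [35, 29, -44, -40, -27, -36, -45, -17]
  [-34, -35, 9, 5, -41, 34, 48, -11] -> [34, 35, -9, -5, 41, -34, -48, 11] -> [35, -9, -5, 41, -34, -48, 11] -> [33, -11, -7, 39, -36, -50, 9] -> [9, -50, -36, 39, -7, -11, 33]
  [34, -48, 8, 20, 37, -5] -> [-34, 48, -8, -20, -37, 5] -> [48, -8, -20, -37, 5] -> [46, -10, -22, -39, 3] -> [3, -39, -22, -10, 46]
  [20, 7, -2, -27, -45, 10, 39, 22, -42] -> [-20, -7, 2, 27, 45, -10, -39, -22, 42] -> [-7, 2, 27, 45, -10, -39, -22, 42] -> [-9, 0, 25, 43, -12, -41, -24, 40] -> [40, -24, -41, -12, 43, 25, 0, -9]
  [26, 27, 27, 0, 29] -> [-26, -27, -27, 0, -29] -> [-27, -27, 0, -29] -> [-29, -29, -2, -31] -> [-31, -2, -29, -29]
  [18, -46, -23, 33, -28] -> [-18, 46, 23, -33, 28] -> [46, 23, -33, 28] -> [44, 21, -35, 26] -> [26, -35, 21, 44]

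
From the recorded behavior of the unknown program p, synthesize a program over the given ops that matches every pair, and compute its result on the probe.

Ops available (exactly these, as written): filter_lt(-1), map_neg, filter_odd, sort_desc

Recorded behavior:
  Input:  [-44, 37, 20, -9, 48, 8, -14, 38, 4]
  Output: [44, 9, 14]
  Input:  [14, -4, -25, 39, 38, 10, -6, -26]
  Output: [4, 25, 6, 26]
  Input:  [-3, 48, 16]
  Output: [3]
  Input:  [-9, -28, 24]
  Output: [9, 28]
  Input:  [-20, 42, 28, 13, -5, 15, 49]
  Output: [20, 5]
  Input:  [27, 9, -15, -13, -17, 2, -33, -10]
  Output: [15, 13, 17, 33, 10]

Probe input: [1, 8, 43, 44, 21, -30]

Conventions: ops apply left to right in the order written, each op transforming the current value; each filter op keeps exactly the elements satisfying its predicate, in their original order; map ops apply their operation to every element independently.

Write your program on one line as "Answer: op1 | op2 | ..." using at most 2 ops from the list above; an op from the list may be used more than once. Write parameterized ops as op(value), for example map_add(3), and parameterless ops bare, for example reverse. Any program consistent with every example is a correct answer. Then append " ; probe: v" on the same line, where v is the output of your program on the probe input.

filter_lt(-1) | map_neg ; probe: [30]

Check, running the answer program on each example:
  [-44, 37, 20, -9, 48, 8, -14, 38, 4] -> [-44, -9, -14] -> [44, 9, 14]
  [14, -4, -25, 39, 38, 10, -6, -26] -> [-4, -25, -6, -26] -> [4, 25, 6, 26]
  [-3, 48, 16] -> [-3] -> [3]
  [-9, -28, 24] -> [-9, -28] -> [9, 28]
  [-20, 42, 28, 13, -5, 15, 49] -> [-20, -5] -> [20, 5]
  [27, 9, -15, -13, -17, 2, -33, -10] -> [-15, -13, -17, -33, -10] -> [15, 13, 17, 33, 10]
  probe: [1, 8, 43, 44, 21, -30] -> [-30] -> [30]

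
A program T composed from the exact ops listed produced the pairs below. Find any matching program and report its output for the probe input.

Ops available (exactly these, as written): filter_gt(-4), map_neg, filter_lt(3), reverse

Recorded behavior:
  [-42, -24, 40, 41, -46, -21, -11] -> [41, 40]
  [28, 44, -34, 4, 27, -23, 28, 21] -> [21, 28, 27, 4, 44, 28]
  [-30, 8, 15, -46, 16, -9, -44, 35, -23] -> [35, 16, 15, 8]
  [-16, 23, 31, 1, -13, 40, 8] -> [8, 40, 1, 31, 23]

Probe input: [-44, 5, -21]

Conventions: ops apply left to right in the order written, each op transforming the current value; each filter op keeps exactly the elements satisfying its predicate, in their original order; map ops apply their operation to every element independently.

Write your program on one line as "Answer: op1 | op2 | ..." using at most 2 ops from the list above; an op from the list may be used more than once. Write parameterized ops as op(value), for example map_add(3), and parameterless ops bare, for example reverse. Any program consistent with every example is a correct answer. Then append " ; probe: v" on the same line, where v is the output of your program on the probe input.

filter_gt(-4) | reverse ; probe: [5]

Check, running the answer program on each example:
  [-42, -24, 40, 41, -46, -21, -11] -> [40, 41] -> [41, 40]
  [28, 44, -34, 4, 27, -23, 28, 21] -> [28, 44, 4, 27, 28, 21] -> [21, 28, 27, 4, 44, 28]
  [-30, 8, 15, -46, 16, -9, -44, 35, -23] -> [8, 15, 16, 35] -> [35, 16, 15, 8]
  [-16, 23, 31, 1, -13, 40, 8] -> [23, 31, 1, 40, 8] -> [8, 40, 1, 31, 23]
  probe: [-44, 5, -21] -> [5] -> [5]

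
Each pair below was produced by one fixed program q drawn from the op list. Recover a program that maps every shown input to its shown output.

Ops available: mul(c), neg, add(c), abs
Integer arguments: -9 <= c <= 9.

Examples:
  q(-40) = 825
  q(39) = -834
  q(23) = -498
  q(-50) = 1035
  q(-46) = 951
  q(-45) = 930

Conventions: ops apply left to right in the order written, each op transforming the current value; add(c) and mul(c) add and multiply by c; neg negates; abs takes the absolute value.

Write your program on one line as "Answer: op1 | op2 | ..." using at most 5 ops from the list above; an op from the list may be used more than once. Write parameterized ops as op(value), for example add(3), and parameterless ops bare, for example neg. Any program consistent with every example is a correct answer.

mul(7) | add(5) | neg | mul(3)

Check, running the answer program on each example:
  -40 -> -280 -> -275 -> 275 -> 825
  39 -> 273 -> 278 -> -278 -> -834
  23 -> 161 -> 166 -> -166 -> -498
  -50 -> -350 -> -345 -> 345 -> 1035
  -46 -> -322 -> -317 -> 317 -> 951
  -45 -> -315 -> -310 -> 310 -> 930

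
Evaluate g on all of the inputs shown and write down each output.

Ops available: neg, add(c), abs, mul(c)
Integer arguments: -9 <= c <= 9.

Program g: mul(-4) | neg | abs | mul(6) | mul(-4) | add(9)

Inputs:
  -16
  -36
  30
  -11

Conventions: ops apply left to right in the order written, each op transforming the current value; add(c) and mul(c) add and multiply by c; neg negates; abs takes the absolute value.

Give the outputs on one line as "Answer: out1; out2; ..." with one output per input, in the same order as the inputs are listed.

Execution, op by op:
  -16 -> 64 -> -64 -> 64 -> 384 -> -1536 -> -1527
  -36 -> 144 -> -144 -> 144 -> 864 -> -3456 -> -3447
  30 -> -120 -> 120 -> 120 -> 720 -> -2880 -> -2871
  -11 -> 44 -> -44 -> 44 -> 264 -> -1056 -> -1047

-1527; -3447; -2871; -1047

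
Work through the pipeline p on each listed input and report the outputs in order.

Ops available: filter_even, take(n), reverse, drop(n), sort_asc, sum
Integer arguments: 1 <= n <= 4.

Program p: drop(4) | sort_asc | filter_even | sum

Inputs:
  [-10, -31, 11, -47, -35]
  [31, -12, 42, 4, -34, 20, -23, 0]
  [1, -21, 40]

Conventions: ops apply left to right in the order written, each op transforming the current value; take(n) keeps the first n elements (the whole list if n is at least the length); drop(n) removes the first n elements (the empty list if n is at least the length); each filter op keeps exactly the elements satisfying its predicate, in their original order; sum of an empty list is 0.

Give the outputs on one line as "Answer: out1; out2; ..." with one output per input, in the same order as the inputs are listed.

0; -14; 0

Execution, op by op:
  [-10, -31, 11, -47, -35] -> [-35] -> [-35] -> [] -> 0
  [31, -12, 42, 4, -34, 20, -23, 0] -> [-34, 20, -23, 0] -> [-34, -23, 0, 20] -> [-34, 0, 20] -> -14
  [1, -21, 40] -> [] -> [] -> [] -> 0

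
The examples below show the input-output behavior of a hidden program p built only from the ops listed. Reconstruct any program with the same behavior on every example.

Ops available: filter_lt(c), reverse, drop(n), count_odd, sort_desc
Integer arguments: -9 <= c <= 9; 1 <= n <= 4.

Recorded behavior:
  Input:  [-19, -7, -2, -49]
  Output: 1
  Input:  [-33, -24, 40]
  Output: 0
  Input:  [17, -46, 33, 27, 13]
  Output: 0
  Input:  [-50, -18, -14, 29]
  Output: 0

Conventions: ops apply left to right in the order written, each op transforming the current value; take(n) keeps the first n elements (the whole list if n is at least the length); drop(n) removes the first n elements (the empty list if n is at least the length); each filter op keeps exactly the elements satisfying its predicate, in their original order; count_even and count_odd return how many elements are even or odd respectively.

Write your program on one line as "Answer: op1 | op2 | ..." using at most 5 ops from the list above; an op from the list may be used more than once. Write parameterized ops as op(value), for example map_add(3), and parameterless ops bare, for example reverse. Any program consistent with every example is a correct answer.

filter_lt(6) | drop(2) | reverse | count_odd

Check, running the answer program on each example:
  [-19, -7, -2, -49] -> [-19, -7, -2, -49] -> [-2, -49] -> [-49, -2] -> 1
  [-33, -24, 40] -> [-33, -24] -> [] -> [] -> 0
  [17, -46, 33, 27, 13] -> [-46] -> [] -> [] -> 0
  [-50, -18, -14, 29] -> [-50, -18, -14] -> [-14] -> [-14] -> 0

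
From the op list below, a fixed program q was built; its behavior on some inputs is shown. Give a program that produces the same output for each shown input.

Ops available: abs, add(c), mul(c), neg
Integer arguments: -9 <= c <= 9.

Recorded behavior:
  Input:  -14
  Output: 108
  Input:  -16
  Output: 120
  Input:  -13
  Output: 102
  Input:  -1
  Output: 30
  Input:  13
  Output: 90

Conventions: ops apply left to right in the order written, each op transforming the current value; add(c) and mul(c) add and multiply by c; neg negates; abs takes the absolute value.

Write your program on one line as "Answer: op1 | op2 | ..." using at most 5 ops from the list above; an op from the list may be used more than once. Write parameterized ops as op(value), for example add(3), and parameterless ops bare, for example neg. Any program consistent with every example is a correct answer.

add(-1) | abs | neg | add(-3) | mul(-6)

Check, running the answer program on each example:
  -14 -> -15 -> 15 -> -15 -> -18 -> 108
  -16 -> -17 -> 17 -> -17 -> -20 -> 120
  -13 -> -14 -> 14 -> -14 -> -17 -> 102
  -1 -> -2 -> 2 -> -2 -> -5 -> 30
  13 -> 12 -> 12 -> -12 -> -15 -> 90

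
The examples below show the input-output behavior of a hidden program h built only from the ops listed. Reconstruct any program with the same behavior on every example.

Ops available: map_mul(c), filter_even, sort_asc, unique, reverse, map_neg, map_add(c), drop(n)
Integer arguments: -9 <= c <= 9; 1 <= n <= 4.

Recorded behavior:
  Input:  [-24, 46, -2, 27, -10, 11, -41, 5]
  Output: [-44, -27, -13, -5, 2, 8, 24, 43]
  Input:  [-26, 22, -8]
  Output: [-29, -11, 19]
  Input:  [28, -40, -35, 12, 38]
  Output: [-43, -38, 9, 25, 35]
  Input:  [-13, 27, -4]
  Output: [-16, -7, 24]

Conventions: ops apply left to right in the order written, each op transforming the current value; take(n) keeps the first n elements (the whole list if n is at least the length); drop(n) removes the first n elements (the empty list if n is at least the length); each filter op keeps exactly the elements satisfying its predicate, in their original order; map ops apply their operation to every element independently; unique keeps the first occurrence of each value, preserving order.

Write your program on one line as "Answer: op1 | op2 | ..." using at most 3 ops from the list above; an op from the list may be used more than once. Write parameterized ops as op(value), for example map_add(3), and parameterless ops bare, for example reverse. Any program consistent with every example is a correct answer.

sort_asc | map_add(1) | map_add(-4)

Check, running the answer program on each example:
  [-24, 46, -2, 27, -10, 11, -41, 5] -> [-41, -24, -10, -2, 5, 11, 27, 46] -> [-40, -23, -9, -1, 6, 12, 28, 47] -> [-44, -27, -13, -5, 2, 8, 24, 43]
  [-26, 22, -8] -> [-26, -8, 22] -> [-25, -7, 23] -> [-29, -11, 19]
  [28, -40, -35, 12, 38] -> [-40, -35, 12, 28, 38] -> [-39, -34, 13, 29, 39] -> [-43, -38, 9, 25, 35]
  [-13, 27, -4] -> [-13, -4, 27] -> [-12, -3, 28] -> [-16, -7, 24]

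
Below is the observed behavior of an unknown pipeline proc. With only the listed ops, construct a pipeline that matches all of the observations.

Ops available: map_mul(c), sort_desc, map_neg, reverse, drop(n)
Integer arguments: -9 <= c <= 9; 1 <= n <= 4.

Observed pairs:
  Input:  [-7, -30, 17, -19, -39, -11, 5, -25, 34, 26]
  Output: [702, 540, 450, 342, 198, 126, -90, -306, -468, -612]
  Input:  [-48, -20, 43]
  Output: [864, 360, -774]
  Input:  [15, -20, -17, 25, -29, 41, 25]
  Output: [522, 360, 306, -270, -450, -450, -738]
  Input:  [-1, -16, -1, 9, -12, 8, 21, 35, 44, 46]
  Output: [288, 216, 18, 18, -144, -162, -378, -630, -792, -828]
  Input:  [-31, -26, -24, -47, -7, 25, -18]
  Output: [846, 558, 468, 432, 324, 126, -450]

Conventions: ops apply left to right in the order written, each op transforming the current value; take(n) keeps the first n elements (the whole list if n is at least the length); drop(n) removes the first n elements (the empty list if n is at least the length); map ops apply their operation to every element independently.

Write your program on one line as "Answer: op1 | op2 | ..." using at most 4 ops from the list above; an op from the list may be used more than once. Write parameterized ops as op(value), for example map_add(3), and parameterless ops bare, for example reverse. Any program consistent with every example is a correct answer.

reverse | map_mul(-6) | map_mul(3) | sort_desc

Check, running the answer program on each example:
  [-7, -30, 17, -19, -39, -11, 5, -25, 34, 26] -> [26, 34, -25, 5, -11, -39, -19, 17, -30, -7] -> [-156, -204, 150, -30, 66, 234, 114, -102, 180, 42] -> [-468, -612, 450, -90, 198, 702, 342, -306, 540, 126] -> [702, 540, 450, 342, 198, 126, -90, -306, -468, -612]
  [-48, -20, 43] -> [43, -20, -48] -> [-258, 120, 288] -> [-774, 360, 864] -> [864, 360, -774]
  [15, -20, -17, 25, -29, 41, 25] -> [25, 41, -29, 25, -17, -20, 15] -> [-150, -246, 174, -150, 102, 120, -90] -> [-450, -738, 522, -450, 306, 360, -270] -> [522, 360, 306, -270, -450, -450, -738]
  [-1, -16, -1, 9, -12, 8, 21, 35, 44, 46] -> [46, 44, 35, 21, 8, -12, 9, -1, -16, -1] -> [-276, -264, -210, -126, -48, 72, -54, 6, 96, 6] -> [-828, -792, -630, -378, -144, 216, -162, 18, 288, 18] -> [288, 216, 18, 18, -144, -162, -378, -630, -792, -828]
  [-31, -26, -24, -47, -7, 25, -18] -> [-18, 25, -7, -47, -24, -26, -31] -> [108, -150, 42, 282, 144, 156, 186] -> [324, -450, 126, 846, 432, 468, 558] -> [846, 558, 468, 432, 324, 126, -450]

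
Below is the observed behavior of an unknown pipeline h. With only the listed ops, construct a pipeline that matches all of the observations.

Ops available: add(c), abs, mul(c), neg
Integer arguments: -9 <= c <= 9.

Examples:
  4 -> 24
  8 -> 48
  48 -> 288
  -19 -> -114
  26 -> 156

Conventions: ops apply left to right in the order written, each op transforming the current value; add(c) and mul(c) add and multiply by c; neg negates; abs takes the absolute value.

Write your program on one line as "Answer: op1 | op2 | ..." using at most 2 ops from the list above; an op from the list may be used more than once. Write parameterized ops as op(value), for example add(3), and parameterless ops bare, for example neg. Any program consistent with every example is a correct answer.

mul(-6) | neg

Check, running the answer program on each example:
  4 -> -24 -> 24
  8 -> -48 -> 48
  48 -> -288 -> 288
  -19 -> 114 -> -114
  26 -> -156 -> 156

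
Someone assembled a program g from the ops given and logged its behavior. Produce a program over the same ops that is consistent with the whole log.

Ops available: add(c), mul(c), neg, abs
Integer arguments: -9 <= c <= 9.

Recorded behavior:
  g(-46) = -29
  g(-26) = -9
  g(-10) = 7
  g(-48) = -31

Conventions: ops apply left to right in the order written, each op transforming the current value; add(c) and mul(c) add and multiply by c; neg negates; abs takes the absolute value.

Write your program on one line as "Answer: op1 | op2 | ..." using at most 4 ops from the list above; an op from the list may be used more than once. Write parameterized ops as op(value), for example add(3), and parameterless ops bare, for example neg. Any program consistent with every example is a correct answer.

add(1) | add(9) | add(7)

Check, running the answer program on each example:
  -46 -> -45 -> -36 -> -29
  -26 -> -25 -> -16 -> -9
  -10 -> -9 -> 0 -> 7
  -48 -> -47 -> -38 -> -31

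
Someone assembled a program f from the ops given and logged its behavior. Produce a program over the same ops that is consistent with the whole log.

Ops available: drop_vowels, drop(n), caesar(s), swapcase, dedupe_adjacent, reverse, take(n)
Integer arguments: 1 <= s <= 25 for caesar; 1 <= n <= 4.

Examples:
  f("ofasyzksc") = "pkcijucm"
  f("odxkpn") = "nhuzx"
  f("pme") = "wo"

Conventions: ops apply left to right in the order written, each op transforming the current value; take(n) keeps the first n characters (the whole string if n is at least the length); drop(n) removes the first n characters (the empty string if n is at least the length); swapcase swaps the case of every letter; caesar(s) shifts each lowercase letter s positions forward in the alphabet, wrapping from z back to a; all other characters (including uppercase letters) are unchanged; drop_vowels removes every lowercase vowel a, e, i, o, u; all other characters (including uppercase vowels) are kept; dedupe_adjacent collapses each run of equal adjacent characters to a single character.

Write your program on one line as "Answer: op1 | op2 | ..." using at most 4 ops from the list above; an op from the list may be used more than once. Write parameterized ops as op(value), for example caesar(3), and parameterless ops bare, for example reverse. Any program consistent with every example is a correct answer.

swapcase | drop(1) | swapcase | caesar(10)

Check, running the answer program on each example:
  "ofasyzksc" -> "OFASYZKSC" -> "FASYZKSC" -> "fasyzksc" -> "pkcijucm"
  "odxkpn" -> "ODXKPN" -> "DXKPN" -> "dxkpn" -> "nhuzx"
  "pme" -> "PME" -> "ME" -> "me" -> "wo"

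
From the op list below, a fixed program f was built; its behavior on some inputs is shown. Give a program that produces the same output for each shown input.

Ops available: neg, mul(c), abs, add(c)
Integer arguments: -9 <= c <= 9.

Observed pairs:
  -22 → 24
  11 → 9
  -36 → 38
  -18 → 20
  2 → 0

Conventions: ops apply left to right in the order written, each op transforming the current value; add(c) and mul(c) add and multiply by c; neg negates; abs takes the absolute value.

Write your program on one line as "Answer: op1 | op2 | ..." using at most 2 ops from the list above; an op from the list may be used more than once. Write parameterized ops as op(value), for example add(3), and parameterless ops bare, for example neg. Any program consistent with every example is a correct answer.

add(-2) | abs

Check, running the answer program on each example:
  -22 -> -24 -> 24
  11 -> 9 -> 9
  -36 -> -38 -> 38
  -18 -> -20 -> 20
  2 -> 0 -> 0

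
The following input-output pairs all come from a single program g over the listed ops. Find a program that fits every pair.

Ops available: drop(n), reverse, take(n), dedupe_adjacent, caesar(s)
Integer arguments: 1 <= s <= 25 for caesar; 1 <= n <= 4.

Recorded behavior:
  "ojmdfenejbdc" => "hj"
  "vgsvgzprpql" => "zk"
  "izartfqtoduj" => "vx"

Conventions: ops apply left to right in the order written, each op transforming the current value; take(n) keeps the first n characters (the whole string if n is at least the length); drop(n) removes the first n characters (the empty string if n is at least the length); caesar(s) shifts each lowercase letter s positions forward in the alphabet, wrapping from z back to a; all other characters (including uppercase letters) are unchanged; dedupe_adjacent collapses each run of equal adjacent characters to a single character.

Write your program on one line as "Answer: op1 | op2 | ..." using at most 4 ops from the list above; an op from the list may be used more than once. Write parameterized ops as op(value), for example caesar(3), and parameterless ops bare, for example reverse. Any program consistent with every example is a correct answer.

drop(2) | take(3) | caesar(4) | drop(1)

Check, running the answer program on each example:
  "ojmdfenejbdc" -> "mdfenejbdc" -> "mdf" -> "qhj" -> "hj"
  "vgsvgzprpql" -> "svgzprpql" -> "svg" -> "wzk" -> "zk"
  "izartfqtoduj" -> "artfqtoduj" -> "art" -> "evx" -> "vx"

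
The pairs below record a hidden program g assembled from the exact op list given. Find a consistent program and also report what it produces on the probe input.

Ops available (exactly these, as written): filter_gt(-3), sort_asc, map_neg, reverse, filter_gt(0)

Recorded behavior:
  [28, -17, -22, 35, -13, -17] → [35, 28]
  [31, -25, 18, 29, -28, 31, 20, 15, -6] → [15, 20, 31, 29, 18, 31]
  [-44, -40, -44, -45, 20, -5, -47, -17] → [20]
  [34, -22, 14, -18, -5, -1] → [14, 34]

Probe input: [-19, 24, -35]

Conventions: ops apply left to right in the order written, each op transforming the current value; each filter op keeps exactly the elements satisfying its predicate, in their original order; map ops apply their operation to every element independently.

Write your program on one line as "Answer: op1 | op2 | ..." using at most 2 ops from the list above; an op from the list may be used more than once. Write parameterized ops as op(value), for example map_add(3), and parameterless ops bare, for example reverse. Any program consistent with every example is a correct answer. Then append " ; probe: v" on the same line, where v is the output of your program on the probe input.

reverse | filter_gt(0) ; probe: [24]

Check, running the answer program on each example:
  [28, -17, -22, 35, -13, -17] -> [-17, -13, 35, -22, -17, 28] -> [35, 28]
  [31, -25, 18, 29, -28, 31, 20, 15, -6] -> [-6, 15, 20, 31, -28, 29, 18, -25, 31] -> [15, 20, 31, 29, 18, 31]
  [-44, -40, -44, -45, 20, -5, -47, -17] -> [-17, -47, -5, 20, -45, -44, -40, -44] -> [20]
  [34, -22, 14, -18, -5, -1] -> [-1, -5, -18, 14, -22, 34] -> [14, 34]
  probe: [-19, 24, -35] -> [-35, 24, -19] -> [24]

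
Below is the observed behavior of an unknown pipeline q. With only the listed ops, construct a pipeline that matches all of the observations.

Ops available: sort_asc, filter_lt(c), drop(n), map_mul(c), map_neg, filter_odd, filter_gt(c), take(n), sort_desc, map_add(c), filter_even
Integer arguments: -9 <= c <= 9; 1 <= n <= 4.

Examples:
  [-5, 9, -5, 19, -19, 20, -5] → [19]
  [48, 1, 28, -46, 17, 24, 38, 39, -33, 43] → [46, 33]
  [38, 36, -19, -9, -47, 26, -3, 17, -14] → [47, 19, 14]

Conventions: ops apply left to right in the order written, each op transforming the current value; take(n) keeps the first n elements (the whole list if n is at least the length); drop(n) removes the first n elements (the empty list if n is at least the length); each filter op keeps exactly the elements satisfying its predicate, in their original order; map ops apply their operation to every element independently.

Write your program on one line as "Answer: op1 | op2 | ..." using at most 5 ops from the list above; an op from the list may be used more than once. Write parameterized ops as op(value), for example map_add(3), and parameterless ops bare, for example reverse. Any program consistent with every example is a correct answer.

filter_lt(0) | sort_asc | filter_lt(-9) | map_neg

Check, running the answer program on each example:
  [-5, 9, -5, 19, -19, 20, -5] -> [-5, -5, -19, -5] -> [-19, -5, -5, -5] -> [-19] -> [19]
  [48, 1, 28, -46, 17, 24, 38, 39, -33, 43] -> [-46, -33] -> [-46, -33] -> [-46, -33] -> [46, 33]
  [38, 36, -19, -9, -47, 26, -3, 17, -14] -> [-19, -9, -47, -3, -14] -> [-47, -19, -14, -9, -3] -> [-47, -19, -14] -> [47, 19, 14]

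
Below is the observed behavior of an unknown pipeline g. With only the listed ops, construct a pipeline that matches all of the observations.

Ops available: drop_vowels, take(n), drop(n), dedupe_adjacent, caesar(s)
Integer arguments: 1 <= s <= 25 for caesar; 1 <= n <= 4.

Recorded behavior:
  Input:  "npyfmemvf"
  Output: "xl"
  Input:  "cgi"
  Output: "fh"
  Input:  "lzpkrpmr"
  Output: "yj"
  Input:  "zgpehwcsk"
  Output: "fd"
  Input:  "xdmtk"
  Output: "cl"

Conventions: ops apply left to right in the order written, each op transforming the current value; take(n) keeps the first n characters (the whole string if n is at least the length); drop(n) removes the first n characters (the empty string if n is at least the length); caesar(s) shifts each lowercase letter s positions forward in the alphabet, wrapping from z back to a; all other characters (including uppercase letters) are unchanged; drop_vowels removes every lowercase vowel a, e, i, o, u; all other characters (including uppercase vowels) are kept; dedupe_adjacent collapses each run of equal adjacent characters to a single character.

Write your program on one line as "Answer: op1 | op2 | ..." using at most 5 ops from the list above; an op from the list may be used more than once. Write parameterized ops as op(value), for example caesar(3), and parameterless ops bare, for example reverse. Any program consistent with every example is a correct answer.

caesar(19) | caesar(6) | drop_vowels | take(3) | drop(1)

Check, running the answer program on each example:
  "npyfmemvf" -> "giryfxfoy" -> "moxeldlue" -> "mxldl" -> "mxl" -> "xl"
  "cgi" -> "vzb" -> "bfh" -> "bfh" -> "bfh" -> "fh"
  "lzpkrpmr" -> "esidkifk" -> "kyojqolq" -> "kyjqlq" -> "kyj" -> "yj"
  "zgpehwcsk" -> "szixapvld" -> "yfodgvbrj" -> "yfdgvbrj" -> "yfd" -> "fd"
  "xdmtk" -> "qwfmd" -> "wclsj" -> "wclsj" -> "wcl" -> "cl"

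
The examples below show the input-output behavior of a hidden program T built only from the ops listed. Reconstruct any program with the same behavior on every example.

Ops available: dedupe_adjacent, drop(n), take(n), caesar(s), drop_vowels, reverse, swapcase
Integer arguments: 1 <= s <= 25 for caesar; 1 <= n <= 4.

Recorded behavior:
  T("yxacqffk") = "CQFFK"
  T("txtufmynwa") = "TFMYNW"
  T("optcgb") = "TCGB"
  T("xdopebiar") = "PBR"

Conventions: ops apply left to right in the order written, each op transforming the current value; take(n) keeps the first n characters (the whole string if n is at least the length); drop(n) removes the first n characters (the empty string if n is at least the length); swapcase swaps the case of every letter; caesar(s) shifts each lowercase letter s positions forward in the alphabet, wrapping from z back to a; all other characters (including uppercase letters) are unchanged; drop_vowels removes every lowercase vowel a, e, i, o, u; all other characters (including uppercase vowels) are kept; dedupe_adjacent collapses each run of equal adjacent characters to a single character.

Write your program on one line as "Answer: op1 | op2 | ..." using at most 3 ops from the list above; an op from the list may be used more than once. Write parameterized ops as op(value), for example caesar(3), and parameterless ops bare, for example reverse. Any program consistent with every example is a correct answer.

drop(2) | drop_vowels | swapcase

Check, running the answer program on each example:
  "yxacqffk" -> "acqffk" -> "cqffk" -> "CQFFK"
  "txtufmynwa" -> "tufmynwa" -> "tfmynw" -> "TFMYNW"
  "optcgb" -> "tcgb" -> "tcgb" -> "TCGB"
  "xdopebiar" -> "opebiar" -> "pbr" -> "PBR"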